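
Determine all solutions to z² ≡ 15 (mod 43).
The square roots of 15 mod 43 are 31 and 12. Verify: 31² = 961 ≡ 15 (mod 43)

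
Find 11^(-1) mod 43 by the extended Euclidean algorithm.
Extended GCD: 11(4) + 43(-1) = 1. So 11^(-1) ≡ 4 mod 43. Verify: 11 × 4 = 44 ≡ 1 mod 43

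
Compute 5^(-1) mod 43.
Since 43 is prime, by Fermat 5^(-1) ≡ 5^{41} ≡ 26 mod 43. Verify: 5 × 26 = 130 ≡ 1 mod 43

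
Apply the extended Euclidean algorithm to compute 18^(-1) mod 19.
Extended GCD: 18(-1) + 19(1) = 1. So 18^(-1) ≡ -1 ≡ 18 mod 19. Verify: 18 × 18 = 324 ≡ 1 mod 19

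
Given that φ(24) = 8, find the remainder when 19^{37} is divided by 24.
By Euler: 19^{8} ≡ 1 (mod 24) since gcd(19, 24) = 1. 37 = 4×8 + 5. So 19^{37} ≡ 19^{5} ≡ 19 (mod 24)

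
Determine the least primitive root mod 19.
g = 2. Powers: [2, 4, 8, 16, 13, 7, 14, 9, 18, 17, ...] generates all 18 non-zero residues.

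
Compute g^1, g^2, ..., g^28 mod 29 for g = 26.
26^1, 26^2, ..., 26^{28} mod 29: [26, 9, 2, 23, 18, 4, 17, 7, 8, 5, 14, 16, 10, 28, 3, 20, 27, 6, 11, 25, 12, 22, 21, 24, 15, 13, 19, 1]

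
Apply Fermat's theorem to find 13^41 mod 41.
By Fermat: 13^{40} ≡ 1 mod 41. So 13^{41} = 13^{40} · 13^{1} ≡ 13^{1} ≡ 13 mod 41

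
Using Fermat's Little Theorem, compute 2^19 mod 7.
By Fermat: 2^{6} ≡ 1 (mod 7). 19 = 3×6 + 1. So 2^{19} ≡ 2^{1} ≡ 2 (mod 7)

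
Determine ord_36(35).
Powers of 35 mod 36: 35^1≡35, 35^2≡1. So the order of 35 is 2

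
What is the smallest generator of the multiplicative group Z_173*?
g = 2. For each prime q|172: 2^{86}≡172, 2^{4}≡16, none ≡ 1, so ord_173(2) = 172 and 2 is a primitive root.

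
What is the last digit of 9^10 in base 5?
Using Fermat: 9^{4} ≡ 1 mod 5. 10 ≡ 2 mod 4. So 9^{10} ≡ 9^{2} ≡ 1 mod 5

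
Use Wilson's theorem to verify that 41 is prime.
(40)! mod 41 = 40. Since this equals -1 (mod 41), Wilson confirms 41 is prime.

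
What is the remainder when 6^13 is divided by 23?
By repeated squaring (mod 23): 6^{1}≡6, 6^{2}≡13, 6^{4}≡8, 6^{8}≡18. Then 6^{13} = 6^{8+4+1} ≡ 18 × 8 × 6 ≡ 13 (mod 23)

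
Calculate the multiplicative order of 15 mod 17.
Powers of 15 mod 17: 15^1≡15, 15^2≡4, 15^3≡9, 15^4≡16, 15^5≡2, 15^6≡13, 15^7≡8, 15^8≡1. So the order of 15 is 8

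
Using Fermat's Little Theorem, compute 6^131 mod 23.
By Fermat: 6^{22} ≡ 1 mod 23. 131 = 5×22 + 21. So 6^{131} ≡ 6^{21} ≡ 4 mod 23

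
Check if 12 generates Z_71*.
12^{35} ≡ 1 mod 71 and 35 < 70, so ord_71(12) = 35 ≠ 70 and 12 is not a primitive root.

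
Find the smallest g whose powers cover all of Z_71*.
g = 7. Powers: [7, 49, 59, 58, 51, 2, 14, 27, 47, 45, ...] generates all 70 non-zero residues.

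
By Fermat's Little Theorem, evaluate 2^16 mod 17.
By Fermat's Little Theorem, 2^{16} ≡ 1 (mod 17) since 17 is prime and gcd(2, 17) = 1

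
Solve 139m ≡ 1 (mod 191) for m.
Since 191 is prime, by Fermat 139^(-1) ≡ 139^{189} ≡ 11 (mod 191). Verify: 139 × 11 = 1529 ≡ 1 (mod 191)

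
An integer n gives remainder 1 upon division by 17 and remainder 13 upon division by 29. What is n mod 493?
M = 17 × 29 = 493. M₁ = 29, y₁ ≡ 10 mod 17. M₂ = 17, y₂ ≡ 12 mod 29. n = 1×29×10 + 13×17×12 ≡ 477 mod 493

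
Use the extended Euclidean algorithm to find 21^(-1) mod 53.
Extended GCD: 21(-5) + 53(2) = 1. So 21^(-1) ≡ -5 ≡ 48 mod 53. Verify: 21 × 48 = 1008 ≡ 1 mod 53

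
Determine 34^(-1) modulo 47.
Since 47 is prime, by Fermat 34^(-1) ≡ 34^{45} ≡ 18 (mod 47). Verify: 34 × 18 = 612 ≡ 1 (mod 47)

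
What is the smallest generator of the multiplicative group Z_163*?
g = 2. Powers: [2, 4, 8, 16, 32, 64, 128, 93, 23, ...] generates all 162 non-zero residues.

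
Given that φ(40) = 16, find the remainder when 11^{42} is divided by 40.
By Euler: 11^{16} ≡ 1 (mod 40) since gcd(11, 40) = 1. 42 = 2×16 + 10. So 11^{42} ≡ 11^{10} ≡ 1 (mod 40)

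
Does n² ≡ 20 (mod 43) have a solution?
By Euler's criterion: 20^{21} ≡ 42 (mod 43). Since this equals -1 (≡ 42), 20 is not a QR.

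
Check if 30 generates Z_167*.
ord_167(30) divides 166. For each prime q|166: 30^{83}≡166, 30^{2}≡65, none ≡ 1. So 30 has order 166 and is a primitive root mod 167.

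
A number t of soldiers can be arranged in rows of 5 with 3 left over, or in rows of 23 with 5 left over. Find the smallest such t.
M = 5 × 23 = 115. M₁ = 23, y₁ ≡ 2 (mod 5). M₂ = 5, y₂ ≡ 14 (mod 23). t = 3×23×2 + 5×5×14 ≡ 28 (mod 115)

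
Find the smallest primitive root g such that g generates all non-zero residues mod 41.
g = 6. Powers: [6, 36, 11, 25, 27, 39, 29, 10, 19, ...] generates all 40 non-zero residues.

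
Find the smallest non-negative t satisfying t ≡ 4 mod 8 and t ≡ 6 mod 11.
M = 8 × 11 = 88. M₁ = 11, y₁ ≡ 3 mod 8. M₂ = 8, y₂ ≡ 7 mod 11. t = 4×11×3 + 6×8×7 ≡ 28 mod 88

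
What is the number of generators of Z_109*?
Number of primitive roots mod 109 = φ(p-1) = φ(108) = 36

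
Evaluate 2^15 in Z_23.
By repeated squaring mod 23: 2^{1}≡2, 2^{2}≡4, 2^{4}≡16, 2^{8}≡3. Then 2^{15} = 2^{8+4+2+1} ≡ 3 × 16 × 4 × 2 ≡ 16 mod 23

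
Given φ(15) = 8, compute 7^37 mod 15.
By Euler: 7^{8} ≡ 1 (mod 15) since gcd(7, 15) = 1. 37 = 4×8 + 5. So 7^{37} ≡ 7^{5} ≡ 7 (mod 15)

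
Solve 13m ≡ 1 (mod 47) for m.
Since 47 is prime, by Fermat 13^(-1) ≡ 13^{45} ≡ 29 (mod 47). Verify: 13 × 29 = 377 ≡ 1 (mod 47)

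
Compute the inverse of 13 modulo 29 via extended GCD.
Extended GCD: 13(9) + 29(-4) = 1. So 13^(-1) ≡ 9 mod 29. Verify: 13 × 9 = 117 ≡ 1 mod 29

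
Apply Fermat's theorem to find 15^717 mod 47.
By Fermat: 15^{46} ≡ 1 mod 47. 717 ≡ 27 mod 46. So 15^{717} ≡ 15^{27} ≡ 41 mod 47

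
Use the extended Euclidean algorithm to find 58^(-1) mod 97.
Extended GCD: 58(-5) + 97(3) = 1. So 58^(-1) ≡ -5 ≡ 92 (mod 97). Verify: 58 × 92 = 5336 ≡ 1 (mod 97)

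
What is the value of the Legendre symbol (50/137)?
(50/137) = 50^{68} mod 137 = 1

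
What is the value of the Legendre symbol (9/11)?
(9/11) = 9^{5} mod 11 = 1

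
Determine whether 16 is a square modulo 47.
By Euler's criterion: 16^{23} ≡ 1 mod 47. Since this equals 1, 16 is a QR.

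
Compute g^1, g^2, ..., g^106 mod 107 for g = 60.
60^1, 60^2, ..., 60^{106} mod 107: [60, 69, 74, 53, 77, 19, 70, 27, 15, 44, 72, 40, 46, 85, 71, 87, 84, 11, 18, 10, 65, 48, 98, 102, 21, 83, 58, 56, 43, 12, 78, 79, 32, 101, 68, 14, 91, 3, 73, 100, 8, 52, 17, 57, 103, 81, 45, 25, 2, 13, 31, 41, 106, 47, 38, 33, 54, 30, 88, 37, 80, 92, 63, 35, 67, 61, 22, 36, 20, 23, 96, 89, 97, 42, 59, 9, 5, 86, 24, 49, 51, 64, 95, 29, 28, 75, 6, 39, 93, 16, 104, 34, 7, 99, 55, 90, 50, 4, 26, 62, 82, 105, 94, 76, 66, 1]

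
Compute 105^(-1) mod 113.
Since 113 is prime, by Fermat 105^(-1) ≡ 105^{111} ≡ 14 mod 113. Verify: 105 × 14 = 1470 ≡ 1 mod 113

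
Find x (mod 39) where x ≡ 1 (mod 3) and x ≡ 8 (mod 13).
M = 3 × 13 = 39. M₁ = 13, y₁ ≡ 1 (mod 3). M₂ = 3, y₂ ≡ 9 (mod 13). x = 1×13×1 + 8×3×9 ≡ 34 (mod 39)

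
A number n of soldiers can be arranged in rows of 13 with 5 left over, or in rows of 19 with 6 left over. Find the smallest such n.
M = 13 × 19 = 247. M₁ = 19, y₁ ≡ 11 (mod 13). M₂ = 13, y₂ ≡ 3 (mod 19). n = 5×19×11 + 6×13×3 ≡ 44 (mod 247)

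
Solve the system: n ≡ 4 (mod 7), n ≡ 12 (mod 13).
M = 7 × 13 = 91. M₁ = 13, y₁ ≡ 6 (mod 7). M₂ = 7, y₂ ≡ 2 (mod 13). n = 4×13×6 + 12×7×2 ≡ 25 (mod 91)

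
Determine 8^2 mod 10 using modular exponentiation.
8^{2} = 64 ≡ 4 (mod 10)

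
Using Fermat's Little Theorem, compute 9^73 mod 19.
By Fermat: 9^{18} ≡ 1 (mod 19). 73 = 4×18 + 1. So 9^{73} ≡ 9^{1} ≡ 9 (mod 19)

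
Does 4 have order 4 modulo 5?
4^{2} ≡ 1 (mod 5) and 2 < 4, so ord_5(4) = 2 ≠ 4 and 4 is not a primitive root.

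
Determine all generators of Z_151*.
There are φ(150) = 40 primitive roots mod 151: {6, 7, 12, 13, 14, 15, 30, 35, 48, 51, 52, 54, 56, 61, 63, 71, 77, 82, 89, 93, 96, 102, 104, 106, 108, 109, 111, 112, 114, 115, 117, 120, 126, 129, 130, 133, 134, 140, 141, 146}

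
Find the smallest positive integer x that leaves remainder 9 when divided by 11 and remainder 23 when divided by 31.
M = 11 × 31 = 341. M₁ = 31, y₁ ≡ 5 (mod 11). M₂ = 11, y₂ ≡ 17 (mod 31). x = 9×31×5 + 23×11×17 ≡ 240 (mod 341)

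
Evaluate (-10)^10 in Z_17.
By repeated squaring (mod 17): (-10)^{1}≡7, (-10)^{2}≡15, (-10)^{4}≡4, (-10)^{8}≡16. Then (-10)^{10} = (-10)^{8+2} ≡ 16 × 15 ≡ 2 (mod 17)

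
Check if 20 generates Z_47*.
ord_47(20) divides 46. For each prime q|46: 20^{23}≡46, 20^{2}≡24, none ≡ 1. So 20 has order 46 and is a primitive root mod 47.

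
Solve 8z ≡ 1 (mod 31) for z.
Since 31 is prime, by Fermat 8^(-1) ≡ 8^{29} ≡ 4 (mod 31). Verify: 8 × 4 = 32 ≡ 1 (mod 31)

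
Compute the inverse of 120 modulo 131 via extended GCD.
Extended GCD: 120(-12) + 131(11) = 1. So 120^(-1) ≡ -12 ≡ 119 (mod 131). Verify: 120 × 119 = 14280 ≡ 1 (mod 131)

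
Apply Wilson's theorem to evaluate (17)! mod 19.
(18)! = (17)! × (18) ≡ -1 (mod 19). So (17)! ≡ -1 × (18)^(-1) ≡ (-1)×(-1) = 1 (mod 19)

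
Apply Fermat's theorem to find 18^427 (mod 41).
By Fermat: 18^{40} ≡ 1 (mod 41). 427 ≡ 27 (mod 40). So 18^{427} ≡ 18^{27} ≡ 37 (mod 41)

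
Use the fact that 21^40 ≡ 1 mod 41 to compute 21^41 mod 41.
By Fermat: 21^{40} ≡ 1 mod 41. So 21^{41} = 21^{40} · 21^{1} ≡ 21^{1} ≡ 21 mod 41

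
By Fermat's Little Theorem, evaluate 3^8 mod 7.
By Fermat: 3^{6} ≡ 1 (mod 7). So 3^{8} = 3^{6} · 3^{2} ≡ 3^{2} ≡ 2 (mod 7)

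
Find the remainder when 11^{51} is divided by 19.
By Fermat: 11^{18} ≡ 1 (mod 19). 51 = 2×18 + 15. So 11^{51} ≡ 11^{15} ≡ 1 (mod 19)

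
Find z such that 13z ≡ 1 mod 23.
Since 23 is prime, by Fermat 13^(-1) ≡ 13^{21} ≡ 16 mod 23. Verify: 13 × 16 = 208 ≡ 1 mod 23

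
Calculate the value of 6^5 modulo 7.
By repeated squaring mod 7: 6^{1}≡6, 6^{2}≡1, 6^{4}≡1. Then 6^{5} = 6^{4+1} ≡ 1 × 6 ≡ 6 mod 7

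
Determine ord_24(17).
Powers of 17 mod 24: 17^1≡17, 17^2≡1. Order = 2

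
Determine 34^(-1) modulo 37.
Since 37 is prime, by Fermat 34^(-1) ≡ 34^{35} ≡ 12 mod 37. Verify: 34 × 12 = 408 ≡ 1 mod 37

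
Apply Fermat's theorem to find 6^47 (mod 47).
By Fermat: 6^{46} ≡ 1 (mod 47). So 6^{47} = 6^{46} · 6^{1} ≡ 6^{1} ≡ 6 (mod 47)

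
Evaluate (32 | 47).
(32/47) = 32^{23} mod 47 = 1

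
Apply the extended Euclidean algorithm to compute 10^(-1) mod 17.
Extended GCD: 10(-5) + 17(3) = 1. So 10^(-1) ≡ -5 ≡ 12 mod 17. Verify: 10 × 12 = 120 ≡ 1 mod 17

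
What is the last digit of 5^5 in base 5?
By repeated squaring mod 5: 5^{1}≡0, 5^{2}≡0, 5^{4}≡0. Then 5^{5} = 5^{4+1} ≡ 0 × 0 ≡ 0 mod 5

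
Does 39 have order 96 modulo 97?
ord_97(39) divides 96. For each prime q|96: 39^{48}≡96, 39^{32}≡61, none ≡ 1. So 39 has order 96 and is a primitive root mod 97.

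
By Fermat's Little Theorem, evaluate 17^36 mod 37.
By Fermat's Little Theorem, 17^{36} ≡ 1 mod 37 since 37 is prime and gcd(17, 37) = 1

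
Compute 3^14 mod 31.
By repeated squaring (mod 31): 3^{1}≡3, 3^{2}≡9, 3^{4}≡19, 3^{8}≡20. Then 3^{14} = 3^{8+4+2} ≡ 20 × 19 × 9 ≡ 10 (mod 31)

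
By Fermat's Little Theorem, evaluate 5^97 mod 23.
By Fermat: 5^{22} ≡ 1 mod 23. 97 = 4×22 + 9. So 5^{97} ≡ 5^{9} ≡ 11 mod 23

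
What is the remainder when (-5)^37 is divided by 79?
By repeated squaring (mod 79): (-5)^{1}≡74, (-5)^{2}≡25, (-5)^{4}≡72, (-5)^{8}≡49, (-5)^{16}≡31, (-5)^{32}≡13. Then (-5)^{37} = (-5)^{32+4+1} ≡ 13 × 72 × 74 ≡ 60 (mod 79)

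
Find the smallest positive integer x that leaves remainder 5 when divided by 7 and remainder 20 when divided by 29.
M = 7 × 29 = 203. M₁ = 29, y₁ ≡ 1 (mod 7). M₂ = 7, y₂ ≡ 25 (mod 29). x = 5×29×1 + 20×7×25 ≡ 194 (mod 203)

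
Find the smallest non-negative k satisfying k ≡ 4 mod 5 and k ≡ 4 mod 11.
M = 5 × 11 = 55. M₁ = 11, y₁ ≡ 1 mod 5. M₂ = 5, y₂ ≡ 9 mod 11. k = 4×11×1 + 4×5×9 ≡ 4 mod 55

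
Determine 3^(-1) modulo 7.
Since 7 is prime, by Fermat 3^(-1) ≡ 3^{5} ≡ 5 (mod 7). Verify: 3 × 5 = 15 ≡ 1 (mod 7)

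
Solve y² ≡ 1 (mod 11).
The square roots of 1 mod 11 are 1 and 10. Verify: 1² = 1 ≡ 1 (mod 11)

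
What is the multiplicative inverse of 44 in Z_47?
Since 47 is prime, by Fermat 44^(-1) ≡ 44^{45} ≡ 31 (mod 47). Verify: 44 × 31 = 1364 ≡ 1 (mod 47)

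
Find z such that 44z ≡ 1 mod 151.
Since 151 is prime, by Fermat 44^(-1) ≡ 44^{149} ≡ 127 mod 151. Verify: 44 × 127 = 5588 ≡ 1 mod 151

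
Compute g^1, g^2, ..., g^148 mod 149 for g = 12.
12^1, 12^2, ..., 12^{148} mod 149: [12, 144, 89, 25, 2, 24, 139, 29, 50, 4, 48, 129, 58, 100, 8, 96, 109, 116, 51, 16, 43, 69, 83, 102, 32, 86, 138, 17, 55, 64, 23, 127, 34, 110, 128, 46, 105, 68, 71, 107, 92, 61, 136, 142, 65, 35, 122, 123, 135, 130, 70, 95, 97, 121, 111, 140, 41, 45, 93, 73, 131, 82, 90, 37, 146, 113, 15, 31, 74, 143, 77, 30, 62, 148, 137, 5, 60, 124, 147, 125, 10, 120, 99, 145, 101, 20, 91, 49, 141, 53, 40, 33, 98, 133, 106, 80, 66, 47, 117, 63, 11, 132, 94, 85, 126, 22, 115, 39, 21, 103, 44, 81, 78, 42, 57, 88, 13, 7, 84, 114, 27, 26, 14, 19, 79, 54, 52, 28, 38, 9, 108, 104, 56, 76, 18, 67, 59, 112, 3, 36, 134, 118, 75, 6, 72, 119, 87, 1]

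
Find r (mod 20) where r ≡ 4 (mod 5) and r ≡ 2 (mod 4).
M = 5 × 4 = 20. M₁ = 4, y₁ ≡ 4 (mod 5). M₂ = 5, y₂ ≡ 1 (mod 4). r = 4×4×4 + 2×5×1 ≡ 14 (mod 20)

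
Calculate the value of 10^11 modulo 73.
By repeated squaring mod 73: 10^{1}≡10, 10^{2}≡27, 10^{4}≡72, 10^{8}≡1. Then 10^{11} = 10^{8+2+1} ≡ 1 × 27 × 10 ≡ 51 mod 73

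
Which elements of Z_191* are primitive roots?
There are φ(190) = 72 primitive roots mod 191: {19, 21, 22, 28, 29, 33, 35, 42, 44, 47, 53, 56, 57, 58, 61, 62, 63, 71, 73, 74, 76, 83, 87, 88, 89, 91, 93, 94, 95, 99, 101, 105, 106, 110, 111, 112, 113, 114, 116, 119, 123, 124, 126, 127, 131, 132, 137, 140, 141, 143, 145, 146, 148, 151, 157, 164, 165, 167, 168, 171, 173, 174, 175, 176, 178, 179, 181, 182, 183, 187, 188, 189}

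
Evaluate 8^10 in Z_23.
By repeated squaring mod 23: 8^{1}≡8, 8^{2}≡18, 8^{4}≡2, 8^{8}≡4. Then 8^{10} = 8^{8+2} ≡ 4 × 18 ≡ 3 mod 23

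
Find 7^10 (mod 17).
By repeated squaring (mod 17): 7^{1}≡7, 7^{2}≡15, 7^{4}≡4, 7^{8}≡16. Then 7^{10} = 7^{8+2} ≡ 16 × 15 ≡ 2 (mod 17)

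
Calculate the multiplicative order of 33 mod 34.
Powers of 33 mod 34: 33^1≡33, 33^2≡1. ord_34(33) = 2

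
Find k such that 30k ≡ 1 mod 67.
Since 67 is prime, by Fermat 30^(-1) ≡ 30^{65} ≡ 38 mod 67. Verify: 30 × 38 = 1140 ≡ 1 mod 67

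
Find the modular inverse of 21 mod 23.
Since 23 is prime, by Fermat 21^(-1) ≡ 21^{21} ≡ 11 mod 23. Verify: 21 × 11 = 231 ≡ 1 mod 23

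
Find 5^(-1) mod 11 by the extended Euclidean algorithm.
Extended GCD: 5(-2) + 11(1) = 1. So 5^(-1) ≡ -2 ≡ 9 mod 11. Verify: 5 × 9 = 45 ≡ 1 mod 11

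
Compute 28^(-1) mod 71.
Since 71 is prime, by Fermat 28^(-1) ≡ 28^{69} ≡ 33 mod 71. Verify: 28 × 33 = 924 ≡ 1 mod 71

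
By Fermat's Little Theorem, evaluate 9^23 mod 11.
By Fermat: 9^{10} ≡ 1 (mod 11). 23 = 2×10 + 3. So 9^{23} ≡ 9^{3} ≡ 3 (mod 11)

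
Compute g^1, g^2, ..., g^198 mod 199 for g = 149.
149^1, 149^2, ..., 149^{198} mod 199: [149, 112, 171, 7, 48, 187, 3, 49, 137, 115, 21, 144, 163, 9, 147, 13, 146, 63, 34, 91, 27, 43, 39, 40, 189, 102, 74, 81, 129, 117, 120, 169, 107, 23, 44, 188, 152, 161, 109, 122, 69, 132, 166, 58, 85, 128, 167, 8, 197, 100, 174, 56, 185, 103, 24, 193, 101, 124, 168, 157, 110, 72, 181, 104, 173, 106, 73, 131, 17, 145, 113, 121, 119, 20, 194, 51, 37, 140, 164, 158, 60, 184, 153, 111, 22, 94, 76, 180, 154, 61, 134, 66, 83, 29, 142, 64, 183, 4, 198, 50, 87, 28, 192, 151, 12, 196, 150, 62, 84, 178, 55, 36, 190, 52, 186, 53, 136, 165, 108, 172, 156, 160, 159, 10, 97, 125, 118, 70, 82, 79, 30, 92, 176, 155, 11, 47, 38, 90, 77, 130, 67, 33, 141, 114, 71, 32, 191, 2, 99, 25, 143, 14, 96, 175, 6, 98, 75, 31, 42, 89, 127, 18, 95, 26, 93, 126, 68, 182, 54, 86, 78, 80, 179, 5, 148, 162, 59, 35, 41, 139, 15, 46, 88, 177, 105, 123, 19, 45, 138, 65, 133, 116, 170, 57, 135, 16, 195, 1]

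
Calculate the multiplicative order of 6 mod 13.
Powers of 6 mod 13: 6^1≡6, 6^2≡10, 6^3≡8, 6^4≡9, 6^5≡2, 6^6≡12, 6^7≡7, 6^8≡3, 6^9≡5, 6^10≡4, 6^11≡11, 6^12≡1. So the order of 6 is 12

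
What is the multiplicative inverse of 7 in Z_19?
Since 19 is prime, by Fermat 7^(-1) ≡ 7^{17} ≡ 11 mod 19. Verify: 7 × 11 = 77 ≡ 1 mod 19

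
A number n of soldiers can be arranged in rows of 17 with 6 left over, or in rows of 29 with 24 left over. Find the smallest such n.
M = 17 × 29 = 493. M₁ = 29, y₁ ≡ 10 (mod 17). M₂ = 17, y₂ ≡ 12 (mod 29). n = 6×29×10 + 24×17×12 ≡ 227 (mod 493)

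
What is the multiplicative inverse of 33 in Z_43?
Since 43 is prime, by Fermat 33^(-1) ≡ 33^{41} ≡ 30 mod 43. Verify: 33 × 30 = 990 ≡ 1 mod 43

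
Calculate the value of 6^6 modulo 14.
By repeated squaring mod 14: 6^{1}≡6, 6^{2}≡8, 6^{4}≡8. Then 6^{6} = 6^{4+2} ≡ 8 × 8 ≡ 8 mod 14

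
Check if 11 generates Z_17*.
ord_17(11) divides 16. For each prime q|16: 11^{8}≡16, none ≡ 1. So 11 has order 16 and is a primitive root mod 17.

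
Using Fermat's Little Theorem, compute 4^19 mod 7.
By Fermat: 4^{6} ≡ 1 mod 7. 19 = 3×6 + 1. So 4^{19} ≡ 4^{1} ≡ 4 mod 7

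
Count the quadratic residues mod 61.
For prime 61, there are (p-1)/2 = (61-1)/2 = 30 quadratic residues (excluding 0).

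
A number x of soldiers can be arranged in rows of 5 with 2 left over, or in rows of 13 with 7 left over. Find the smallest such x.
M = 5 × 13 = 65. M₁ = 13, y₁ ≡ 2 (mod 5). M₂ = 5, y₂ ≡ 8 (mod 13). x = 2×13×2 + 7×5×8 ≡ 7 (mod 65)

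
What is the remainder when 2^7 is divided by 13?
By repeated squaring mod 13: 2^{1}≡2, 2^{2}≡4, 2^{4}≡3. Then 2^{7} = 2^{4+2+1} ≡ 3 × 4 × 2 ≡ 11 mod 13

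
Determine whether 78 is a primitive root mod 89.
78^{11} ≡ 1 mod 89 and 11 < 88, so ord_89(78) = 11 ≠ 88 and 78 is not a primitive root.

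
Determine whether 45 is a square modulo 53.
By Euler's criterion: 45^{26} ≡ 52 (mod 53). Since this equals -1 (≡ 52), 45 is not a QR.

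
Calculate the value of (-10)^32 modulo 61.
By repeated squaring (mod 61): (-10)^{1}≡51, (-10)^{2}≡39, (-10)^{4}≡57, (-10)^{8}≡16, (-10)^{16}≡12, (-10)^{32}≡22. So (-10)^{32} ≡ 22 (mod 61)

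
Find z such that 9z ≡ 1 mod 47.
Since 47 is prime, by Fermat 9^(-1) ≡ 9^{45} ≡ 21 mod 47. Verify: 9 × 21 = 189 ≡ 1 mod 47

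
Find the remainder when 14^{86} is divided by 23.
By Fermat: 14^{22} ≡ 1 (mod 23). 86 = 3×22 + 20. So 14^{86} ≡ 14^{20} ≡ 2 (mod 23)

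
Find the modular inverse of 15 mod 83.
Since 83 is prime, by Fermat 15^(-1) ≡ 15^{81} ≡ 72 mod 83. Verify: 15 × 72 = 1080 ≡ 1 mod 83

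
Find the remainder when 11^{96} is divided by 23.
By Fermat: 11^{22} ≡ 1 mod 23. 96 = 4×22 + 8. So 11^{96} ≡ 11^{8} ≡ 8 mod 23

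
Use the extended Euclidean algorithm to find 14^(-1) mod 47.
Extended GCD: 14(-10) + 47(3) = 1. So 14^(-1) ≡ -10 ≡ 37 mod 47. Verify: 14 × 37 = 518 ≡ 1 mod 47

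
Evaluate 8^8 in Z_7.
Using Fermat: 8^{6} ≡ 1 (mod 7). 8 ≡ 2 (mod 6). So 8^{8} ≡ 8^{2} ≡ 1 (mod 7)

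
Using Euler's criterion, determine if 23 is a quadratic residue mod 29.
By Euler's criterion: 23^{14} ≡ 1 mod 29. Since this equals 1, 23 is a QR.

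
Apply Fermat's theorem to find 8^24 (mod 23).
By Fermat: 8^{22} ≡ 1 (mod 23). So 8^{24} = 8^{22} · 8^{2} ≡ 8^{2} ≡ 18 (mod 23)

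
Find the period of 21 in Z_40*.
Powers of 21 mod 40: 21^1≡21, 21^2≡1. So the order of 21 is 2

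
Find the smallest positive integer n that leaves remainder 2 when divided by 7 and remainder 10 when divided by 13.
M = 7 × 13 = 91. M₁ = 13, y₁ ≡ 6 mod 7. M₂ = 7, y₂ ≡ 2 mod 13. n = 2×13×6 + 10×7×2 ≡ 23 mod 91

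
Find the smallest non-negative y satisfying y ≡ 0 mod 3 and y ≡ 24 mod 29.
M = 3 × 29 = 87. M₁ = 29, y₁ ≡ 2 mod 3. M₂ = 3, y₂ ≡ 10 mod 29. y = 0×29×2 + 24×3×10 ≡ 24 mod 87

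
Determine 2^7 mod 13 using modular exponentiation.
By repeated squaring mod 13: 2^{1}≡2, 2^{2}≡4, 2^{4}≡3. Then 2^{7} = 2^{4+2+1} ≡ 3 × 4 × 2 ≡ 11 mod 13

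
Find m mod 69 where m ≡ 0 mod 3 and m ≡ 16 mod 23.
M = 3 × 23 = 69. M₁ = 23, y₁ ≡ 2 mod 3. M₂ = 3, y₂ ≡ 8 mod 23. m = 0×23×2 + 16×3×8 ≡ 39 mod 69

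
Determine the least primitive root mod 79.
g = 3. Powers: [3, 9, 27, 2, 6, 18, 54, ...] generates all 78 non-zero residues.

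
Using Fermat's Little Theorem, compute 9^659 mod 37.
By Fermat: 9^{36} ≡ 1 (mod 37). 659 ≡ 11 (mod 36). So 9^{659} ≡ 9^{11} ≡ 7 (mod 37)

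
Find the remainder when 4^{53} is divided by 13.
By Fermat: 4^{12} ≡ 1 mod 13. 53 = 4×12 + 5. So 4^{53} ≡ 4^{5} ≡ 10 mod 13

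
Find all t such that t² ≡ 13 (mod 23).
The square roots of 13 mod 23 are 6 and 17. Verify: 6² = 36 ≡ 13 (mod 23)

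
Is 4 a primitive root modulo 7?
4^{3} ≡ 1 (mod 7) and 3 < 6, so ord_7(4) = 3 ≠ 6 and 4 is not a primitive root.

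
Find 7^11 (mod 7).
By repeated squaring (mod 7): 7^{1}≡0, 7^{2}≡0, 7^{4}≡0, 7^{8}≡0. Then 7^{11} = 7^{8+2+1} ≡ 0 × 0 × 0 ≡ 0 (mod 7)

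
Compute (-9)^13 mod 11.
Using Fermat: (-9)^{10} ≡ 1 (mod 11). 13 ≡ 3 (mod 10). So (-9)^{13} ≡ (-9)^{3} ≡ 8 (mod 11)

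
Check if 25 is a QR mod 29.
By Euler's criterion: 25^{14} ≡ 1 mod 29. Since this equals 1, 25 is a QR.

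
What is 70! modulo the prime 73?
(72)! = (70)! × (71) × (72) ≡ -1 (mod 73). So (70)! ≡ -1 × [(72)(71)]^(-1) ≡ 36 (mod 73)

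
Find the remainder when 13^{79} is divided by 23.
By Fermat: 13^{22} ≡ 1 mod 23. 79 = 3×22 + 13. So 13^{79} ≡ 13^{13} ≡ 8 mod 23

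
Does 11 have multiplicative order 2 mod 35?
Powers of 11 mod 35: 11^1≡11, 11^2≡16, 11^3≡1. 11^2≡16≢1, so ord ≠ 2. No, the actual order is 3.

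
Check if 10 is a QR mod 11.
By Euler's criterion: 10^{5} ≡ 10 mod 11. Since this equals -1 (≡ 10), 10 is not a QR.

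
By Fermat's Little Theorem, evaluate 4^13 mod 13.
By Fermat: 4^{12} ≡ 1 mod 13. So 4^{13} = 4^{12} · 4^{1} ≡ 4^{1} ≡ 4 mod 13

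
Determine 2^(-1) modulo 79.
Since 79 is prime, by Fermat 2^(-1) ≡ 2^{77} ≡ 40 mod 79. Verify: 2 × 40 = 80 ≡ 1 mod 79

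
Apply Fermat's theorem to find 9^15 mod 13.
By Fermat: 9^{12} ≡ 1 mod 13. So 9^{15} = 9^{12} · 9^{3} ≡ 9^{3} ≡ 1 mod 13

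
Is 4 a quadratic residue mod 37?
By Euler's criterion: 4^{18} ≡ 1 mod 37. Since this equals 1, 4 is a QR.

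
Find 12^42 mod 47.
By repeated squaring mod 47: 12^{1}≡12, 12^{2}≡3, 12^{4}≡9, 12^{8}≡34, 12^{16}≡28, 12^{32}≡32. Then 12^{42} = 12^{32+8+2} ≡ 32 × 34 × 3 ≡ 21 mod 47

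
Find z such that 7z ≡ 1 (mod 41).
Since 41 is prime, by Fermat 7^(-1) ≡ 7^{39} ≡ 6 (mod 41). Verify: 7 × 6 = 42 ≡ 1 (mod 41)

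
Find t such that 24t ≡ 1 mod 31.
Since 31 is prime, by Fermat 24^(-1) ≡ 24^{29} ≡ 22 mod 31. Verify: 24 × 22 = 528 ≡ 1 mod 31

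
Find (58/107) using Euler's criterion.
(58/107) = 58^{53} mod 107 = -1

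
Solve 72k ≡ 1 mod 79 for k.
Since 79 is prime, by Fermat 72^(-1) ≡ 72^{77} ≡ 45 mod 79. Verify: 72 × 45 = 3240 ≡ 1 mod 79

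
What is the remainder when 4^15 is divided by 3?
Using Fermat: 4^{2} ≡ 1 (mod 3). 15 ≡ 1 (mod 2). So 4^{15} ≡ 4^{1} ≡ 1 (mod 3)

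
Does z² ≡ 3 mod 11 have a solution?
By Euler's criterion: 3^{5} ≡ 1 mod 11. Since this equals 1, 3 is a QR.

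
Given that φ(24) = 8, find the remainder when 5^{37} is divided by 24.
By Euler: 5^{8} ≡ 1 (mod 24) since gcd(5, 24) = 1. 37 = 4×8 + 5. So 5^{37} ≡ 5^{5} ≡ 5 (mod 24)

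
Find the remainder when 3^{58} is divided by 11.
By Fermat: 3^{10} ≡ 1 mod 11. 58 = 5×10 + 8. So 3^{58} ≡ 3^{8} ≡ 5 mod 11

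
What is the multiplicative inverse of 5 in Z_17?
Since 17 is prime, by Fermat 5^(-1) ≡ 5^{15} ≡ 7 mod 17. Verify: 5 × 7 = 35 ≡ 1 mod 17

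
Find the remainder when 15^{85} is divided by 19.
By Fermat: 15^{18} ≡ 1 mod 19. 85 = 4×18 + 13. So 15^{85} ≡ 15^{13} ≡ 10 mod 19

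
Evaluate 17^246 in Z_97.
Using Fermat: 17^{96} ≡ 1 mod 97. 246 ≡ 54 mod 96. So 17^{246} ≡ 17^{54} ≡ 8 mod 97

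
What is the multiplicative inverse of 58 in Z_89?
Since 89 is prime, by Fermat 58^(-1) ≡ 58^{87} ≡ 66 mod 89. Verify: 58 × 66 = 3828 ≡ 1 mod 89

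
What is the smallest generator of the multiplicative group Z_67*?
g = 2. For each prime q|66: 2^{33}≡66, 2^{22}≡37, 2^{6}≡64, none ≡ 1, so ord_67(2) = 66 and 2 is a primitive root.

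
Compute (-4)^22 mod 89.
By repeated squaring (mod 89): (-4)^{1}≡85, (-4)^{2}≡16, (-4)^{4}≡78, (-4)^{8}≡32, (-4)^{16}≡45. Then (-4)^{22} = (-4)^{16+4+2} ≡ 45 × 78 × 16 ≡ 1 (mod 89)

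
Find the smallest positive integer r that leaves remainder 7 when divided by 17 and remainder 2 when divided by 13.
M = 17 × 13 = 221. M₁ = 13, y₁ ≡ 4 (mod 17). M₂ = 17, y₂ ≡ 10 (mod 13). r = 7×13×4 + 2×17×10 ≡ 41 (mod 221)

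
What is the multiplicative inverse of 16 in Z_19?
Since 19 is prime, by Fermat 16^(-1) ≡ 16^{17} ≡ 6 (mod 19). Verify: 16 × 6 = 96 ≡ 1 (mod 19)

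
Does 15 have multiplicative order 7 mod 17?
Powers of 15 mod 17: 15^1≡15, 15^2≡4, 15^3≡9, 15^4≡16, 15^5≡2, 15^6≡13, 15^7≡8, 15^8≡1. 15^7≡8≢1, so ord ≠ 7. No, the actual order is 8.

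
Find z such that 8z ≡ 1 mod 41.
Since 41 is prime, by Fermat 8^(-1) ≡ 8^{39} ≡ 36 mod 41. Verify: 8 × 36 = 288 ≡ 1 mod 41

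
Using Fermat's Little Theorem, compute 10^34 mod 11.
By Fermat: 10^{10} ≡ 1 (mod 11). 34 = 3×10 + 4. So 10^{34} ≡ 10^{4} ≡ 1 (mod 11)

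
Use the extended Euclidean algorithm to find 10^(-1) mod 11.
Extended GCD: 10(-1) + 11(1) = 1. So 10^(-1) ≡ -1 ≡ 10 mod 11. Verify: 10 × 10 = 100 ≡ 1 mod 11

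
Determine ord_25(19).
Powers of 19 mod 25: 19^1≡19, 19^2≡11, 19^3≡9, 19^4≡21, 19^5≡24, 19^6≡6, 19^7≡14, 19^8≡16, 19^9≡4, 19^10≡1. So the order of 19 is 10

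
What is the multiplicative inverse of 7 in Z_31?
Since 31 is prime, by Fermat 7^(-1) ≡ 7^{29} ≡ 9 (mod 31). Verify: 7 × 9 = 63 ≡ 1 (mod 31)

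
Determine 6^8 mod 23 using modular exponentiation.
By repeated squaring (mod 23): 6^{1}≡6, 6^{2}≡13, 6^{4}≡8, 6^{8}≡18. So 6^{8} ≡ 18 (mod 23)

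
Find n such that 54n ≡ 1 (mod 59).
Since 59 is prime, by Fermat 54^(-1) ≡ 54^{57} ≡ 47 (mod 59). Verify: 54 × 47 = 2538 ≡ 1 (mod 59)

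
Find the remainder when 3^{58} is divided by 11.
By Fermat: 3^{10} ≡ 1 mod 11. 58 = 5×10 + 8. So 3^{58} ≡ 3^{8} ≡ 5 mod 11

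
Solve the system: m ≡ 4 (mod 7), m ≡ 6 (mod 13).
M = 7 × 13 = 91. M₁ = 13, y₁ ≡ 6 (mod 7). M₂ = 7, y₂ ≡ 2 (mod 13). m = 4×13×6 + 6×7×2 ≡ 32 (mod 91)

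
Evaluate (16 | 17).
(16/17) = 16^{8} mod 17 = 1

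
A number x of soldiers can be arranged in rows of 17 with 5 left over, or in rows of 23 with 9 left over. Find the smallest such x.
M = 17 × 23 = 391. M₁ = 23, y₁ ≡ 3 (mod 17). M₂ = 17, y₂ ≡ 19 (mod 23). x = 5×23×3 + 9×17×19 ≡ 124 (mod 391)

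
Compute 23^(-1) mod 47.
Since 47 is prime, by Fermat 23^(-1) ≡ 23^{45} ≡ 45 mod 47. Verify: 23 × 45 = 1035 ≡ 1 mod 47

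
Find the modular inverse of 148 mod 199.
Since 199 is prime, by Fermat 148^(-1) ≡ 148^{197} ≡ 39 mod 199. Verify: 148 × 39 = 5772 ≡ 1 mod 199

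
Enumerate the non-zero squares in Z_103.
QRs mod 103: {1, 2, 4, 7, 8, 9, 13, 14, 15, 16, 17, 18, 19, 23, 25, 26, 28, 29, 30, 32, 33, 34, 36, 38, 41, 46, 49, 50, 52, 55, 56, 58, 59, 60, 61, 63, 64, 66, 68, 72, 76, 79, 81, 82, 83, 91, 92, 93, 97, 98, 100}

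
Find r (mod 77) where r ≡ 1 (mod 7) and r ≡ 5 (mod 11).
M = 7 × 11 = 77. M₁ = 11, y₁ ≡ 2 (mod 7). M₂ = 7, y₂ ≡ 8 (mod 11). r = 1×11×2 + 5×7×8 ≡ 71 (mod 77)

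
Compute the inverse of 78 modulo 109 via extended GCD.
Extended GCD: 78(7) + 109(-5) = 1. So 78^(-1) ≡ 7 mod 109. Verify: 78 × 7 = 546 ≡ 1 mod 109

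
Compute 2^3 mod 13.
2^{3} = 8 ≡ 8 (mod 13)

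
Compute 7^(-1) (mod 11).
Since 11 is prime, by Fermat 7^(-1) ≡ 7^{9} ≡ 8 (mod 11). Verify: 7 × 8 = 56 ≡ 1 (mod 11)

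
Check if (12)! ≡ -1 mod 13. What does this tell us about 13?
(12)! mod 13 = 12. Since this equals -1 mod 13, Wilson confirms 13 is prime.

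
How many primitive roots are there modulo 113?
A prime p has φ(p-1) primitive roots; here φ(112) = 48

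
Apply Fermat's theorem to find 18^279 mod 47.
By Fermat: 18^{46} ≡ 1 mod 47. 279 ≡ 3 mod 46. So 18^{279} ≡ 18^{3} ≡ 4 mod 47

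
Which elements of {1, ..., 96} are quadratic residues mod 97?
Squares in Z_97*: {1, 2, 3, 4, 6, 8, 9, 11, 12, 16, 18, 22, 24, 25, 27, 31, 32, 33, 35, 36, 43, 44, 47, 48, 49, 50, 53, 54, 61, 62, 64, 65, 66, 70, 72, 73, 75, 79, 81, 85, 86, 88, 89, 91, 93, 94, 95, 96}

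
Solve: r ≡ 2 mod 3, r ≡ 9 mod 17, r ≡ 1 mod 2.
M = 3 × 17 × 2 = 102. M₁ = 34, y₁ ≡ 1 mod 3. M₂ = 6, y₂ ≡ 3 mod 17. M₃ = 51, y₃ ≡ 1 mod 2. r = 2×34×1 + 9×6×3 + 1×51×1 ≡ 77 mod 102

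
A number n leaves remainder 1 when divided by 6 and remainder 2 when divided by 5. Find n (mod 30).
M = 6 × 5 = 30. M₁ = 5, y₁ ≡ 5 (mod 6). M₂ = 6, y₂ ≡ 1 (mod 5). n = 1×5×5 + 2×6×1 ≡ 7 (mod 30)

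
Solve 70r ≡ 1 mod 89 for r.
Since 89 is prime, by Fermat 70^(-1) ≡ 70^{87} ≡ 14 mod 89. Verify: 70 × 14 = 980 ≡ 1 mod 89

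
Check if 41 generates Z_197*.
41^{98} ≡ 1 mod 197 and 98 < 196, so ord_197(41) = 98 ≠ 196 and 41 is not a primitive root.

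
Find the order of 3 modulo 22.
Powers of 3 mod 22: 3^1≡3, 3^2≡9, 3^3≡5, 3^4≡15, 3^5≡1. Order = 5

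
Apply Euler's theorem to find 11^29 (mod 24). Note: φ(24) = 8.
By Euler: 11^{8} ≡ 1 (mod 24) since gcd(11, 24) = 1. 29 = 3×8 + 5. So 11^{29} ≡ 11^{5} ≡ 11 (mod 24)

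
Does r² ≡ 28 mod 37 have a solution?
By Euler's criterion: 28^{18} ≡ 1 mod 37. Since this equals 1, 28 is a QR.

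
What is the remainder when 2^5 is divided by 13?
By repeated squaring (mod 13): 2^{1}≡2, 2^{2}≡4, 2^{4}≡3. Then 2^{5} = 2^{4+1} ≡ 3 × 2 ≡ 6 (mod 13)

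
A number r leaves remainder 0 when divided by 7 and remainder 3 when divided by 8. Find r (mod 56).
M = 7 × 8 = 56. M₁ = 8, y₁ ≡ 1 (mod 7). M₂ = 7, y₂ ≡ 7 (mod 8). r = 0×8×1 + 3×7×7 ≡ 35 (mod 56)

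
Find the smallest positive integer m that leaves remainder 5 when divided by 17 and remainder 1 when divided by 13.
M = 17 × 13 = 221. M₁ = 13, y₁ ≡ 4 mod 17. M₂ = 17, y₂ ≡ 10 mod 13. m = 5×13×4 + 1×17×10 ≡ 209 mod 221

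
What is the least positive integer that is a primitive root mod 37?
g = 2. Powers: [2, 4, 8, 16, 32, 27, 17, ...] generates all 36 non-zero residues.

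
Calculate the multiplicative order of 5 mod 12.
Powers of 5 mod 12: 5^1≡5, 5^2≡1. Order = 2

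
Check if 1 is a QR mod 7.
By Euler's criterion: 1^{3} ≡ 1 mod 7. Since this equals 1, 1 is a QR.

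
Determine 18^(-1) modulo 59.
Since 59 is prime, by Fermat 18^(-1) ≡ 18^{57} ≡ 23 mod 59. Verify: 18 × 23 = 414 ≡ 1 mod 59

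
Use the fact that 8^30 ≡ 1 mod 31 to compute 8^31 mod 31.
By Fermat: 8^{30} ≡ 1 mod 31. So 8^{31} = 8^{30} · 8^{1} ≡ 8^{1} ≡ 8 mod 31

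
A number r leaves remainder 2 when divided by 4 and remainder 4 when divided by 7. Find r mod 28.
M = 4 × 7 = 28. M₁ = 7, y₁ ≡ 3 mod 4. M₂ = 4, y₂ ≡ 2 mod 7. r = 2×7×3 + 4×4×2 ≡ 18 mod 28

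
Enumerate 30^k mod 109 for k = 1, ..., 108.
30^1, 30^2, ..., 30^{108} mod 109: [30, 28, 77, 21, 85, 43, 91, 5, 41, 31, 58, 105, 98, 106, 19, 25, 96, 46, 72, 89, 54, 94, 95, 16, 44, 12, 33, 9, 52, 34, 39, 80, 2, 60, 56, 45, 42, 61, 86, 73, 10, 82, 62, 7, 101, 87, 103, 38, 50, 83, 92, 35, 69, 108, 79, 81, 32, 88, 24, 66, 18, 104, 68, 78, 51, 4, 11, 3, 90, 84, 13, 63, 37, 20, 55, 15, 14, 93, 65, 97, 76, 100, 57, 75, 70, 29, 107, 49, 53, 64, 67, 48, 23, 36, 99, 27, 47, 102, 8, 22, 6, 71, 59, 26, 17, 74, 40, 1]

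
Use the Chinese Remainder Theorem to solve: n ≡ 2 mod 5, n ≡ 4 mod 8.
M = 5 × 8 = 40. M₁ = 8, y₁ ≡ 2 mod 5. M₂ = 5, y₂ ≡ 5 mod 8. n = 2×8×2 + 4×5×5 ≡ 12 mod 40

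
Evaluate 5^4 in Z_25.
5^{4} = 625 ≡ 0 mod 25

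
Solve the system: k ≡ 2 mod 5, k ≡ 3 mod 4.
M = 5 × 4 = 20. M₁ = 4, y₁ ≡ 4 mod 5. M₂ = 5, y₂ ≡ 1 mod 4. k = 2×4×4 + 3×5×1 ≡ 7 mod 20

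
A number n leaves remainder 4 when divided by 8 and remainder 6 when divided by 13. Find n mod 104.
M = 8 × 13 = 104. M₁ = 13, y₁ ≡ 5 mod 8. M₂ = 8, y₂ ≡ 5 mod 13. n = 4×13×5 + 6×8×5 ≡ 84 mod 104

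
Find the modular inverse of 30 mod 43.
Since 43 is prime, by Fermat 30^(-1) ≡ 30^{41} ≡ 33 mod 43. Verify: 30 × 33 = 990 ≡ 1 mod 43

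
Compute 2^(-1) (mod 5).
Since 5 is prime, by Fermat 2^(-1) ≡ 2^{3} ≡ 3 (mod 5). Verify: 2 × 3 = 6 ≡ 1 (mod 5)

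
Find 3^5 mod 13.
By repeated squaring mod 13: 3^{1}≡3, 3^{2}≡9, 3^{4}≡3. Then 3^{5} = 3^{4+1} ≡ 3 × 3 ≡ 9 mod 13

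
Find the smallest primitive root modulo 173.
g = 2. For each prime q|172: 2^{86}≡172, 2^{4}≡16, none ≡ 1, so ord_173(2) = 172 and 2 is a primitive root.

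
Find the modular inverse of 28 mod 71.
Since 71 is prime, by Fermat 28^(-1) ≡ 28^{69} ≡ 33 mod 71. Verify: 28 × 33 = 924 ≡ 1 mod 71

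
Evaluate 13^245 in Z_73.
Using Fermat: 13^{72} ≡ 1 mod 73. 245 ≡ 29 mod 72. So 13^{245} ≡ 13^{29} ≡ 11 mod 73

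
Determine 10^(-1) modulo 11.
Since 11 is prime, by Fermat 10^(-1) ≡ 10^{9} ≡ 10 mod 11. Verify: 10 × 10 = 100 ≡ 1 mod 11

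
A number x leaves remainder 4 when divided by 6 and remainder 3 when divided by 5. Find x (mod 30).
M = 6 × 5 = 30. M₁ = 5, y₁ ≡ 5 (mod 6). M₂ = 6, y₂ ≡ 1 (mod 5). x = 4×5×5 + 3×6×1 ≡ 28 (mod 30)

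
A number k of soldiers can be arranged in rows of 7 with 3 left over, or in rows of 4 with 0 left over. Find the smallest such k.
M = 7 × 4 = 28. M₁ = 4, y₁ ≡ 2 mod 7. M₂ = 7, y₂ ≡ 3 mod 4. k = 3×4×2 + 0×7×3 ≡ 24 mod 28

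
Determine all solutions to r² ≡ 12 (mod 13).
The square roots of 12 mod 13 are 8 and 5. Verify: 8² = 64 ≡ 12 (mod 13)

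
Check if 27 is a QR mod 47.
By Euler's criterion: 27^{23} ≡ 1 mod 47. Since this equals 1, 27 is a QR.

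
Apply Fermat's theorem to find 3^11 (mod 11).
By Fermat: 3^{10} ≡ 1 (mod 11). So 3^{11} = 3^{10} · 3^{1} ≡ 3^{1} ≡ 3 (mod 11)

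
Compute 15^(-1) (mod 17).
Since 17 is prime, by Fermat 15^(-1) ≡ 15^{15} ≡ 8 (mod 17). Verify: 15 × 8 = 120 ≡ 1 (mod 17)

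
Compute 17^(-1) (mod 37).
Since 37 is prime, by Fermat 17^(-1) ≡ 17^{35} ≡ 24 (mod 37). Verify: 17 × 24 = 408 ≡ 1 (mod 37)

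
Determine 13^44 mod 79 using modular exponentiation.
By repeated squaring (mod 79): 13^{1}≡13, 13^{2}≡11, 13^{4}≡42, 13^{8}≡26, 13^{16}≡44, 13^{32}≡40. Then 13^{44} = 13^{32+8+4} ≡ 40 × 26 × 42 ≡ 72 (mod 79)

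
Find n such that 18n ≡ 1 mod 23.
Since 23 is prime, by Fermat 18^(-1) ≡ 18^{21} ≡ 9 mod 23. Verify: 18 × 9 = 162 ≡ 1 mod 23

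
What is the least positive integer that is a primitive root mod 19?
g = 2. For each prime q|18: 2^{9}≡18, 2^{6}≡7, none ≡ 1, so ord_19(2) = 18 and 2 is a primitive root.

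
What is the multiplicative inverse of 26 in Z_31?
Since 31 is prime, by Fermat 26^(-1) ≡ 26^{29} ≡ 6 (mod 31). Verify: 26 × 6 = 156 ≡ 1 (mod 31)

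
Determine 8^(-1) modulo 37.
Since 37 is prime, by Fermat 8^(-1) ≡ 8^{35} ≡ 14 (mod 37). Verify: 8 × 14 = 112 ≡ 1 (mod 37)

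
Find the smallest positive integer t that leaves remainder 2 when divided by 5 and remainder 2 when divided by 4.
M = 5 × 4 = 20. M₁ = 4, y₁ ≡ 4 (mod 5). M₂ = 5, y₂ ≡ 1 (mod 4). t = 2×4×4 + 2×5×1 ≡ 2 (mod 20)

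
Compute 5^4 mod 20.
5^{4} = 625 ≡ 5 (mod 20)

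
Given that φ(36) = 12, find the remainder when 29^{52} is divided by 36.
By Euler: 29^{12} ≡ 1 (mod 36) since gcd(29, 36) = 1. 52 = 4×12 + 4. So 29^{52} ≡ 29^{4} ≡ 25 (mod 36)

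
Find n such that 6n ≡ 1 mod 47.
Since 47 is prime, by Fermat 6^(-1) ≡ 6^{45} ≡ 8 mod 47. Verify: 6 × 8 = 48 ≡ 1 mod 47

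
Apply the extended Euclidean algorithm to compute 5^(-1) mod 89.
Extended GCD: 5(18) + 89(-1) = 1. So 5^(-1) ≡ 18 mod 89. Verify: 5 × 18 = 90 ≡ 1 mod 89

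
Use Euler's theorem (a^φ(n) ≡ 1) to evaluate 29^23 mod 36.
By Euler: 29^{12} ≡ 1 (mod 36) since gcd(29, 36) = 1. 23 = 1×12 + 11. So 29^{23} ≡ 29^{11} ≡ 5 (mod 36)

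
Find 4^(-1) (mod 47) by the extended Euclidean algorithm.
Extended GCD: 4(12) + 47(-1) = 1. So 4^(-1) ≡ 12 (mod 47). Verify: 4 × 12 = 48 ≡ 1 (mod 47)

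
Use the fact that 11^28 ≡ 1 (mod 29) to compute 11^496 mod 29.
By Fermat: 11^{28} ≡ 1 (mod 29). 496 ≡ 20 (mod 28). So 11^{496} ≡ 11^{20} ≡ 20 (mod 29)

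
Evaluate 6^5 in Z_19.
By repeated squaring (mod 19): 6^{1}≡6, 6^{2}≡17, 6^{4}≡4. Then 6^{5} = 6^{4+1} ≡ 4 × 6 ≡ 5 (mod 19)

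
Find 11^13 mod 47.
By repeated squaring mod 47: 11^{1}≡11, 11^{2}≡27, 11^{4}≡24, 11^{8}≡12. Then 11^{13} = 11^{8+4+1} ≡ 12 × 24 × 11 ≡ 19 mod 47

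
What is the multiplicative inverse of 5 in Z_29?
Since 29 is prime, by Fermat 5^(-1) ≡ 5^{27} ≡ 6 mod 29. Verify: 5 × 6 = 30 ≡ 1 mod 29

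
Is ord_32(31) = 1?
Powers of 31 mod 32: 31^1≡31, 31^2≡1. 31^1≡31≢1, so ord ≠ 1. No, the actual order is 2.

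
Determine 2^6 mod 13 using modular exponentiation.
By repeated squaring (mod 13): 2^{1}≡2, 2^{2}≡4, 2^{4}≡3. Then 2^{6} = 2^{4+2} ≡ 3 × 4 ≡ 12 (mod 13)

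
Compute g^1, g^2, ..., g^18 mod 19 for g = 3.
3^1, 3^2, ..., 3^{18} mod 19: [3, 9, 8, 5, 15, 7, 2, 6, 18, 16, 10, 11, 14, 4, 12, 17, 13, 1]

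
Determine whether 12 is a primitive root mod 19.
12^{6} ≡ 1 (mod 19) and 6 < 18, so ord_19(12) = 6 ≠ 18 and 12 is not a primitive root.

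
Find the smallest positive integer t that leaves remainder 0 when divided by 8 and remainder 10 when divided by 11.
M = 8 × 11 = 88. M₁ = 11, y₁ ≡ 3 mod 8. M₂ = 8, y₂ ≡ 7 mod 11. t = 0×11×3 + 10×8×7 ≡ 32 mod 88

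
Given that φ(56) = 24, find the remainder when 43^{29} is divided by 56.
By Euler: 43^{24} ≡ 1 mod 56 since gcd(43, 56) = 1. 29 = 1×24 + 5. So 43^{29} ≡ 43^{5} ≡ 43 mod 56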